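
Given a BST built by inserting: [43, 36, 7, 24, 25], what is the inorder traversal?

Tree insertion order: [43, 36, 7, 24, 25]
Tree (level-order array): [43, 36, None, 7, None, None, 24, None, 25]
Inorder traversal: [7, 24, 25, 36, 43]


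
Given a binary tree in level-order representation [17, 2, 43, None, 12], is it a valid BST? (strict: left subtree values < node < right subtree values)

Level-order array: [17, 2, 43, None, 12]
Validate using subtree bounds (lo, hi): at each node, require lo < value < hi,
then recurse left with hi=value and right with lo=value.
Preorder trace (stopping at first violation):
  at node 17 with bounds (-inf, +inf): OK
  at node 2 with bounds (-inf, 17): OK
  at node 12 with bounds (2, 17): OK
  at node 43 with bounds (17, +inf): OK
No violation found at any node.
Result: Valid BST


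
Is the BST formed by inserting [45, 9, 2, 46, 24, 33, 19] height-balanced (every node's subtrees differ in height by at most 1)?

Tree (level-order array): [45, 9, 46, 2, 24, None, None, None, None, 19, 33]
Definition: a tree is height-balanced if, at every node, |h(left) - h(right)| <= 1 (empty subtree has height -1).
Bottom-up per-node check:
  node 2: h_left=-1, h_right=-1, diff=0 [OK], height=0
  node 19: h_left=-1, h_right=-1, diff=0 [OK], height=0
  node 33: h_left=-1, h_right=-1, diff=0 [OK], height=0
  node 24: h_left=0, h_right=0, diff=0 [OK], height=1
  node 9: h_left=0, h_right=1, diff=1 [OK], height=2
  node 46: h_left=-1, h_right=-1, diff=0 [OK], height=0
  node 45: h_left=2, h_right=0, diff=2 [FAIL (|2-0|=2 > 1)], height=3
Node 45 violates the condition: |2 - 0| = 2 > 1.
Result: Not balanced


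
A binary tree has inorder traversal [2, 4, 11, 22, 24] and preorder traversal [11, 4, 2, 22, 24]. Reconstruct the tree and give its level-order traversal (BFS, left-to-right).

Inorder:  [2, 4, 11, 22, 24]
Preorder: [11, 4, 2, 22, 24]
Algorithm: preorder visits root first, so consume preorder in order;
for each root, split the current inorder slice at that value into
left-subtree inorder and right-subtree inorder, then recurse.
Recursive splits:
  root=11; inorder splits into left=[2, 4], right=[22, 24]
  root=4; inorder splits into left=[2], right=[]
  root=2; inorder splits into left=[], right=[]
  root=22; inorder splits into left=[], right=[24]
  root=24; inorder splits into left=[], right=[]
Reconstructed level-order: [11, 4, 22, 2, 24]


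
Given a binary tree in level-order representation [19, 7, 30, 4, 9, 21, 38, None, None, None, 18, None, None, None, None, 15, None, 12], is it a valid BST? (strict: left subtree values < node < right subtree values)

Level-order array: [19, 7, 30, 4, 9, 21, 38, None, None, None, 18, None, None, None, None, 15, None, 12]
Validate using subtree bounds (lo, hi): at each node, require lo < value < hi,
then recurse left with hi=value and right with lo=value.
Preorder trace (stopping at first violation):
  at node 19 with bounds (-inf, +inf): OK
  at node 7 with bounds (-inf, 19): OK
  at node 4 with bounds (-inf, 7): OK
  at node 9 with bounds (7, 19): OK
  at node 18 with bounds (9, 19): OK
  at node 15 with bounds (9, 18): OK
  at node 12 with bounds (9, 15): OK
  at node 30 with bounds (19, +inf): OK
  at node 21 with bounds (19, 30): OK
  at node 38 with bounds (30, +inf): OK
No violation found at any node.
Result: Valid BST


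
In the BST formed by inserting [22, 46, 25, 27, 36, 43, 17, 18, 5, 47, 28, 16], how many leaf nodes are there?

Tree built from: [22, 46, 25, 27, 36, 43, 17, 18, 5, 47, 28, 16]
Tree (level-order array): [22, 17, 46, 5, 18, 25, 47, None, 16, None, None, None, 27, None, None, None, None, None, 36, 28, 43]
Rule: A leaf has 0 children.
Per-node child counts:
  node 22: 2 child(ren)
  node 17: 2 child(ren)
  node 5: 1 child(ren)
  node 16: 0 child(ren)
  node 18: 0 child(ren)
  node 46: 2 child(ren)
  node 25: 1 child(ren)
  node 27: 1 child(ren)
  node 36: 2 child(ren)
  node 28: 0 child(ren)
  node 43: 0 child(ren)
  node 47: 0 child(ren)
Matching nodes: [16, 18, 28, 43, 47]
Count of leaf nodes: 5


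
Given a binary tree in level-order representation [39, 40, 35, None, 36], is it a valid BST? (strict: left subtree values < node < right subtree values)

Level-order array: [39, 40, 35, None, 36]
Validate using subtree bounds (lo, hi): at each node, require lo < value < hi,
then recurse left with hi=value and right with lo=value.
Preorder trace (stopping at first violation):
  at node 39 with bounds (-inf, +inf): OK
  at node 40 with bounds (-inf, 39): VIOLATION
Node 40 violates its bound: not (-inf < 40 < 39).
Result: Not a valid BST


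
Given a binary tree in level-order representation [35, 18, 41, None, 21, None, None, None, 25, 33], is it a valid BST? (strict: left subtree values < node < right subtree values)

Level-order array: [35, 18, 41, None, 21, None, None, None, 25, 33]
Validate using subtree bounds (lo, hi): at each node, require lo < value < hi,
then recurse left with hi=value and right with lo=value.
Preorder trace (stopping at first violation):
  at node 35 with bounds (-inf, +inf): OK
  at node 18 with bounds (-inf, 35): OK
  at node 21 with bounds (18, 35): OK
  at node 25 with bounds (21, 35): OK
  at node 33 with bounds (21, 25): VIOLATION
Node 33 violates its bound: not (21 < 33 < 25).
Result: Not a valid BST


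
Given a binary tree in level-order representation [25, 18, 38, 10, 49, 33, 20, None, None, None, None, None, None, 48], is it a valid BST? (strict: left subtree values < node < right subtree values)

Level-order array: [25, 18, 38, 10, 49, 33, 20, None, None, None, None, None, None, 48]
Validate using subtree bounds (lo, hi): at each node, require lo < value < hi,
then recurse left with hi=value and right with lo=value.
Preorder trace (stopping at first violation):
  at node 25 with bounds (-inf, +inf): OK
  at node 18 with bounds (-inf, 25): OK
  at node 10 with bounds (-inf, 18): OK
  at node 49 with bounds (18, 25): VIOLATION
Node 49 violates its bound: not (18 < 49 < 25).
Result: Not a valid BST


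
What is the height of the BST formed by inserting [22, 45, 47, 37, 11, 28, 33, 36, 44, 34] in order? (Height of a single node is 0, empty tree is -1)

Insertion order: [22, 45, 47, 37, 11, 28, 33, 36, 44, 34]
Tree (level-order array): [22, 11, 45, None, None, 37, 47, 28, 44, None, None, None, 33, None, None, None, 36, 34]
Compute height bottom-up (empty subtree = -1):
  height(11) = 1 + max(-1, -1) = 0
  height(34) = 1 + max(-1, -1) = 0
  height(36) = 1 + max(0, -1) = 1
  height(33) = 1 + max(-1, 1) = 2
  height(28) = 1 + max(-1, 2) = 3
  height(44) = 1 + max(-1, -1) = 0
  height(37) = 1 + max(3, 0) = 4
  height(47) = 1 + max(-1, -1) = 0
  height(45) = 1 + max(4, 0) = 5
  height(22) = 1 + max(0, 5) = 6
Height = 6


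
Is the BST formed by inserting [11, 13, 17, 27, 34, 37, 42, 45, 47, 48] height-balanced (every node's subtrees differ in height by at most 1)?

Tree (level-order array): [11, None, 13, None, 17, None, 27, None, 34, None, 37, None, 42, None, 45, None, 47, None, 48]
Definition: a tree is height-balanced if, at every node, |h(left) - h(right)| <= 1 (empty subtree has height -1).
Bottom-up per-node check:
  node 48: h_left=-1, h_right=-1, diff=0 [OK], height=0
  node 47: h_left=-1, h_right=0, diff=1 [OK], height=1
  node 45: h_left=-1, h_right=1, diff=2 [FAIL (|-1-1|=2 > 1)], height=2
  node 42: h_left=-1, h_right=2, diff=3 [FAIL (|-1-2|=3 > 1)], height=3
  node 37: h_left=-1, h_right=3, diff=4 [FAIL (|-1-3|=4 > 1)], height=4
  node 34: h_left=-1, h_right=4, diff=5 [FAIL (|-1-4|=5 > 1)], height=5
  node 27: h_left=-1, h_right=5, diff=6 [FAIL (|-1-5|=6 > 1)], height=6
  node 17: h_left=-1, h_right=6, diff=7 [FAIL (|-1-6|=7 > 1)], height=7
  node 13: h_left=-1, h_right=7, diff=8 [FAIL (|-1-7|=8 > 1)], height=8
  node 11: h_left=-1, h_right=8, diff=9 [FAIL (|-1-8|=9 > 1)], height=9
Node 45 violates the condition: |-1 - 1| = 2 > 1.
Result: Not balanced


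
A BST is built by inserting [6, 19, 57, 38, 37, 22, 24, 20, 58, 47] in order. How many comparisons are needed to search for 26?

Search path for 26: 6 -> 19 -> 57 -> 38 -> 37 -> 22 -> 24
Found: False
Comparisons: 7


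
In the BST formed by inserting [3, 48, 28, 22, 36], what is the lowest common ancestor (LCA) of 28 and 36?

Tree insertion order: [3, 48, 28, 22, 36]
Tree (level-order array): [3, None, 48, 28, None, 22, 36]
In a BST, the LCA of p=28, q=36 is the first node v on the
root-to-leaf path with p <= v <= q (go left if both < v, right if both > v).
Walk from root:
  at 3: both 28 and 36 > 3, go right
  at 48: both 28 and 36 < 48, go left
  at 28: 28 <= 28 <= 36, this is the LCA
LCA = 28


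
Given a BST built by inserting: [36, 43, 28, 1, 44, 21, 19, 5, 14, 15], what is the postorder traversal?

Tree insertion order: [36, 43, 28, 1, 44, 21, 19, 5, 14, 15]
Tree (level-order array): [36, 28, 43, 1, None, None, 44, None, 21, None, None, 19, None, 5, None, None, 14, None, 15]
Postorder traversal: [15, 14, 5, 19, 21, 1, 28, 44, 43, 36]


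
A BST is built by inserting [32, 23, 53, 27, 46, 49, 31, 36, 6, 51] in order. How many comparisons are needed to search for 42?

Search path for 42: 32 -> 53 -> 46 -> 36
Found: False
Comparisons: 4


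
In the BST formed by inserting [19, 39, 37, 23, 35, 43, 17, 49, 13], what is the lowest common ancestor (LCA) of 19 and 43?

Tree insertion order: [19, 39, 37, 23, 35, 43, 17, 49, 13]
Tree (level-order array): [19, 17, 39, 13, None, 37, 43, None, None, 23, None, None, 49, None, 35]
In a BST, the LCA of p=19, q=43 is the first node v on the
root-to-leaf path with p <= v <= q (go left if both < v, right if both > v).
Walk from root:
  at 19: 19 <= 19 <= 43, this is the LCA
LCA = 19


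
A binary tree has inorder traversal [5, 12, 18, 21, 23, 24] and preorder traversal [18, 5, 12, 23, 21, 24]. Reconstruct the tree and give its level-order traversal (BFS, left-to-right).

Inorder:  [5, 12, 18, 21, 23, 24]
Preorder: [18, 5, 12, 23, 21, 24]
Algorithm: preorder visits root first, so consume preorder in order;
for each root, split the current inorder slice at that value into
left-subtree inorder and right-subtree inorder, then recurse.
Recursive splits:
  root=18; inorder splits into left=[5, 12], right=[21, 23, 24]
  root=5; inorder splits into left=[], right=[12]
  root=12; inorder splits into left=[], right=[]
  root=23; inorder splits into left=[21], right=[24]
  root=21; inorder splits into left=[], right=[]
  root=24; inorder splits into left=[], right=[]
Reconstructed level-order: [18, 5, 23, 12, 21, 24]


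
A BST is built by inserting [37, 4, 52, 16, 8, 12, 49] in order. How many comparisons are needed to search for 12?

Search path for 12: 37 -> 4 -> 16 -> 8 -> 12
Found: True
Comparisons: 5


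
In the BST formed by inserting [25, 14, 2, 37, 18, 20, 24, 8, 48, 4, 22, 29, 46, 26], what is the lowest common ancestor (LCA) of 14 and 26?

Tree insertion order: [25, 14, 2, 37, 18, 20, 24, 8, 48, 4, 22, 29, 46, 26]
Tree (level-order array): [25, 14, 37, 2, 18, 29, 48, None, 8, None, 20, 26, None, 46, None, 4, None, None, 24, None, None, None, None, None, None, 22]
In a BST, the LCA of p=14, q=26 is the first node v on the
root-to-leaf path with p <= v <= q (go left if both < v, right if both > v).
Walk from root:
  at 25: 14 <= 25 <= 26, this is the LCA
LCA = 25


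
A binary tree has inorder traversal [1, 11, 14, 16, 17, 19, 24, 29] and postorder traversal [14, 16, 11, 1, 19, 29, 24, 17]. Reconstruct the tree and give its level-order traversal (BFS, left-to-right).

Inorder:   [1, 11, 14, 16, 17, 19, 24, 29]
Postorder: [14, 16, 11, 1, 19, 29, 24, 17]
Algorithm: postorder visits root last, so walk postorder right-to-left;
each value is the root of the current inorder slice — split it at that
value, recurse on the right subtree first, then the left.
Recursive splits:
  root=17; inorder splits into left=[1, 11, 14, 16], right=[19, 24, 29]
  root=24; inorder splits into left=[19], right=[29]
  root=29; inorder splits into left=[], right=[]
  root=19; inorder splits into left=[], right=[]
  root=1; inorder splits into left=[], right=[11, 14, 16]
  root=11; inorder splits into left=[], right=[14, 16]
  root=16; inorder splits into left=[14], right=[]
  root=14; inorder splits into left=[], right=[]
Reconstructed level-order: [17, 1, 24, 11, 19, 29, 16, 14]


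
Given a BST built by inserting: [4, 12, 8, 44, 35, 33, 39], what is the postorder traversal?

Tree insertion order: [4, 12, 8, 44, 35, 33, 39]
Tree (level-order array): [4, None, 12, 8, 44, None, None, 35, None, 33, 39]
Postorder traversal: [8, 33, 39, 35, 44, 12, 4]


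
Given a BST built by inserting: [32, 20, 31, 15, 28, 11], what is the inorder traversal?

Tree insertion order: [32, 20, 31, 15, 28, 11]
Tree (level-order array): [32, 20, None, 15, 31, 11, None, 28]
Inorder traversal: [11, 15, 20, 28, 31, 32]


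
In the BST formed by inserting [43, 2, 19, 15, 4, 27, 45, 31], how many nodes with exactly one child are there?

Tree built from: [43, 2, 19, 15, 4, 27, 45, 31]
Tree (level-order array): [43, 2, 45, None, 19, None, None, 15, 27, 4, None, None, 31]
Rule: These are nodes with exactly 1 non-null child.
Per-node child counts:
  node 43: 2 child(ren)
  node 2: 1 child(ren)
  node 19: 2 child(ren)
  node 15: 1 child(ren)
  node 4: 0 child(ren)
  node 27: 1 child(ren)
  node 31: 0 child(ren)
  node 45: 0 child(ren)
Matching nodes: [2, 15, 27]
Count of nodes with exactly one child: 3


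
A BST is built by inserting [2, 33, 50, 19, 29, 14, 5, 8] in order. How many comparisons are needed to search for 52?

Search path for 52: 2 -> 33 -> 50
Found: False
Comparisons: 3


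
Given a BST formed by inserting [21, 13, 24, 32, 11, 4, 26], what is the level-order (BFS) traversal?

Tree insertion order: [21, 13, 24, 32, 11, 4, 26]
Tree (level-order array): [21, 13, 24, 11, None, None, 32, 4, None, 26]
BFS from the root, enqueuing left then right child of each popped node:
  queue [21] -> pop 21, enqueue [13, 24], visited so far: [21]
  queue [13, 24] -> pop 13, enqueue [11], visited so far: [21, 13]
  queue [24, 11] -> pop 24, enqueue [32], visited so far: [21, 13, 24]
  queue [11, 32] -> pop 11, enqueue [4], visited so far: [21, 13, 24, 11]
  queue [32, 4] -> pop 32, enqueue [26], visited so far: [21, 13, 24, 11, 32]
  queue [4, 26] -> pop 4, enqueue [none], visited so far: [21, 13, 24, 11, 32, 4]
  queue [26] -> pop 26, enqueue [none], visited so far: [21, 13, 24, 11, 32, 4, 26]
Result: [21, 13, 24, 11, 32, 4, 26]


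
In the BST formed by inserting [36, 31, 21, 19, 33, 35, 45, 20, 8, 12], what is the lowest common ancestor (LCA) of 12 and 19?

Tree insertion order: [36, 31, 21, 19, 33, 35, 45, 20, 8, 12]
Tree (level-order array): [36, 31, 45, 21, 33, None, None, 19, None, None, 35, 8, 20, None, None, None, 12]
In a BST, the LCA of p=12, q=19 is the first node v on the
root-to-leaf path with p <= v <= q (go left if both < v, right if both > v).
Walk from root:
  at 36: both 12 and 19 < 36, go left
  at 31: both 12 and 19 < 31, go left
  at 21: both 12 and 19 < 21, go left
  at 19: 12 <= 19 <= 19, this is the LCA
LCA = 19


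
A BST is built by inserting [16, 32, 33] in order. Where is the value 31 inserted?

Starting tree (level order): [16, None, 32, None, 33]
Insertion path: 16 -> 32
Result: insert 31 as left child of 32
Final tree (level order): [16, None, 32, 31, 33]


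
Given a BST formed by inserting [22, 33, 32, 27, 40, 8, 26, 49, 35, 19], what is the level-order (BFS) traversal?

Tree insertion order: [22, 33, 32, 27, 40, 8, 26, 49, 35, 19]
Tree (level-order array): [22, 8, 33, None, 19, 32, 40, None, None, 27, None, 35, 49, 26]
BFS from the root, enqueuing left then right child of each popped node:
  queue [22] -> pop 22, enqueue [8, 33], visited so far: [22]
  queue [8, 33] -> pop 8, enqueue [19], visited so far: [22, 8]
  queue [33, 19] -> pop 33, enqueue [32, 40], visited so far: [22, 8, 33]
  queue [19, 32, 40] -> pop 19, enqueue [none], visited so far: [22, 8, 33, 19]
  queue [32, 40] -> pop 32, enqueue [27], visited so far: [22, 8, 33, 19, 32]
  queue [40, 27] -> pop 40, enqueue [35, 49], visited so far: [22, 8, 33, 19, 32, 40]
  queue [27, 35, 49] -> pop 27, enqueue [26], visited so far: [22, 8, 33, 19, 32, 40, 27]
  queue [35, 49, 26] -> pop 35, enqueue [none], visited so far: [22, 8, 33, 19, 32, 40, 27, 35]
  queue [49, 26] -> pop 49, enqueue [none], visited so far: [22, 8, 33, 19, 32, 40, 27, 35, 49]
  queue [26] -> pop 26, enqueue [none], visited so far: [22, 8, 33, 19, 32, 40, 27, 35, 49, 26]
Result: [22, 8, 33, 19, 32, 40, 27, 35, 49, 26]


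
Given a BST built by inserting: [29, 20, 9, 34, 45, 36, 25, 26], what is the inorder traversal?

Tree insertion order: [29, 20, 9, 34, 45, 36, 25, 26]
Tree (level-order array): [29, 20, 34, 9, 25, None, 45, None, None, None, 26, 36]
Inorder traversal: [9, 20, 25, 26, 29, 34, 36, 45]


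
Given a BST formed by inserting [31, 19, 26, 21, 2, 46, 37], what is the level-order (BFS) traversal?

Tree insertion order: [31, 19, 26, 21, 2, 46, 37]
Tree (level-order array): [31, 19, 46, 2, 26, 37, None, None, None, 21]
BFS from the root, enqueuing left then right child of each popped node:
  queue [31] -> pop 31, enqueue [19, 46], visited so far: [31]
  queue [19, 46] -> pop 19, enqueue [2, 26], visited so far: [31, 19]
  queue [46, 2, 26] -> pop 46, enqueue [37], visited so far: [31, 19, 46]
  queue [2, 26, 37] -> pop 2, enqueue [none], visited so far: [31, 19, 46, 2]
  queue [26, 37] -> pop 26, enqueue [21], visited so far: [31, 19, 46, 2, 26]
  queue [37, 21] -> pop 37, enqueue [none], visited so far: [31, 19, 46, 2, 26, 37]
  queue [21] -> pop 21, enqueue [none], visited so far: [31, 19, 46, 2, 26, 37, 21]
Result: [31, 19, 46, 2, 26, 37, 21]


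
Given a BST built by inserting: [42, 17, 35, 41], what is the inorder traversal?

Tree insertion order: [42, 17, 35, 41]
Tree (level-order array): [42, 17, None, None, 35, None, 41]
Inorder traversal: [17, 35, 41, 42]


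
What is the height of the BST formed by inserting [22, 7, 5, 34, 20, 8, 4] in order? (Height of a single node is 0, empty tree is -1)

Insertion order: [22, 7, 5, 34, 20, 8, 4]
Tree (level-order array): [22, 7, 34, 5, 20, None, None, 4, None, 8]
Compute height bottom-up (empty subtree = -1):
  height(4) = 1 + max(-1, -1) = 0
  height(5) = 1 + max(0, -1) = 1
  height(8) = 1 + max(-1, -1) = 0
  height(20) = 1 + max(0, -1) = 1
  height(7) = 1 + max(1, 1) = 2
  height(34) = 1 + max(-1, -1) = 0
  height(22) = 1 + max(2, 0) = 3
Height = 3


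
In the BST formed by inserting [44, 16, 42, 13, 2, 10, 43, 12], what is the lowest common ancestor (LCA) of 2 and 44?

Tree insertion order: [44, 16, 42, 13, 2, 10, 43, 12]
Tree (level-order array): [44, 16, None, 13, 42, 2, None, None, 43, None, 10, None, None, None, 12]
In a BST, the LCA of p=2, q=44 is the first node v on the
root-to-leaf path with p <= v <= q (go left if both < v, right if both > v).
Walk from root:
  at 44: 2 <= 44 <= 44, this is the LCA
LCA = 44


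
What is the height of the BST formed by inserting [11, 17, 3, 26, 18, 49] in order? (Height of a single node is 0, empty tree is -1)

Insertion order: [11, 17, 3, 26, 18, 49]
Tree (level-order array): [11, 3, 17, None, None, None, 26, 18, 49]
Compute height bottom-up (empty subtree = -1):
  height(3) = 1 + max(-1, -1) = 0
  height(18) = 1 + max(-1, -1) = 0
  height(49) = 1 + max(-1, -1) = 0
  height(26) = 1 + max(0, 0) = 1
  height(17) = 1 + max(-1, 1) = 2
  height(11) = 1 + max(0, 2) = 3
Height = 3


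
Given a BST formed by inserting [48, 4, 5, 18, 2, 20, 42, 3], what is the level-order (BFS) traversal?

Tree insertion order: [48, 4, 5, 18, 2, 20, 42, 3]
Tree (level-order array): [48, 4, None, 2, 5, None, 3, None, 18, None, None, None, 20, None, 42]
BFS from the root, enqueuing left then right child of each popped node:
  queue [48] -> pop 48, enqueue [4], visited so far: [48]
  queue [4] -> pop 4, enqueue [2, 5], visited so far: [48, 4]
  queue [2, 5] -> pop 2, enqueue [3], visited so far: [48, 4, 2]
  queue [5, 3] -> pop 5, enqueue [18], visited so far: [48, 4, 2, 5]
  queue [3, 18] -> pop 3, enqueue [none], visited so far: [48, 4, 2, 5, 3]
  queue [18] -> pop 18, enqueue [20], visited so far: [48, 4, 2, 5, 3, 18]
  queue [20] -> pop 20, enqueue [42], visited so far: [48, 4, 2, 5, 3, 18, 20]
  queue [42] -> pop 42, enqueue [none], visited so far: [48, 4, 2, 5, 3, 18, 20, 42]
Result: [48, 4, 2, 5, 3, 18, 20, 42]


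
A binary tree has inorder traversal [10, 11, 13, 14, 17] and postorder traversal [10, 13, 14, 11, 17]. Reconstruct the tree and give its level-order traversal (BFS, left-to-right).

Inorder:   [10, 11, 13, 14, 17]
Postorder: [10, 13, 14, 11, 17]
Algorithm: postorder visits root last, so walk postorder right-to-left;
each value is the root of the current inorder slice — split it at that
value, recurse on the right subtree first, then the left.
Recursive splits:
  root=17; inorder splits into left=[10, 11, 13, 14], right=[]
  root=11; inorder splits into left=[10], right=[13, 14]
  root=14; inorder splits into left=[13], right=[]
  root=13; inorder splits into left=[], right=[]
  root=10; inorder splits into left=[], right=[]
Reconstructed level-order: [17, 11, 10, 14, 13]


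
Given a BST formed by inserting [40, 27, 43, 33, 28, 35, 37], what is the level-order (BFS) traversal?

Tree insertion order: [40, 27, 43, 33, 28, 35, 37]
Tree (level-order array): [40, 27, 43, None, 33, None, None, 28, 35, None, None, None, 37]
BFS from the root, enqueuing left then right child of each popped node:
  queue [40] -> pop 40, enqueue [27, 43], visited so far: [40]
  queue [27, 43] -> pop 27, enqueue [33], visited so far: [40, 27]
  queue [43, 33] -> pop 43, enqueue [none], visited so far: [40, 27, 43]
  queue [33] -> pop 33, enqueue [28, 35], visited so far: [40, 27, 43, 33]
  queue [28, 35] -> pop 28, enqueue [none], visited so far: [40, 27, 43, 33, 28]
  queue [35] -> pop 35, enqueue [37], visited so far: [40, 27, 43, 33, 28, 35]
  queue [37] -> pop 37, enqueue [none], visited so far: [40, 27, 43, 33, 28, 35, 37]
Result: [40, 27, 43, 33, 28, 35, 37]


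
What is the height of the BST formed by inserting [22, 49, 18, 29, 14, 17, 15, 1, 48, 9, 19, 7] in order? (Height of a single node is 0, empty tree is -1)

Insertion order: [22, 49, 18, 29, 14, 17, 15, 1, 48, 9, 19, 7]
Tree (level-order array): [22, 18, 49, 14, 19, 29, None, 1, 17, None, None, None, 48, None, 9, 15, None, None, None, 7]
Compute height bottom-up (empty subtree = -1):
  height(7) = 1 + max(-1, -1) = 0
  height(9) = 1 + max(0, -1) = 1
  height(1) = 1 + max(-1, 1) = 2
  height(15) = 1 + max(-1, -1) = 0
  height(17) = 1 + max(0, -1) = 1
  height(14) = 1 + max(2, 1) = 3
  height(19) = 1 + max(-1, -1) = 0
  height(18) = 1 + max(3, 0) = 4
  height(48) = 1 + max(-1, -1) = 0
  height(29) = 1 + max(-1, 0) = 1
  height(49) = 1 + max(1, -1) = 2
  height(22) = 1 + max(4, 2) = 5
Height = 5


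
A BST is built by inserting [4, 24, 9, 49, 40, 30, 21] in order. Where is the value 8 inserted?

Starting tree (level order): [4, None, 24, 9, 49, None, 21, 40, None, None, None, 30]
Insertion path: 4 -> 24 -> 9
Result: insert 8 as left child of 9
Final tree (level order): [4, None, 24, 9, 49, 8, 21, 40, None, None, None, None, None, 30]


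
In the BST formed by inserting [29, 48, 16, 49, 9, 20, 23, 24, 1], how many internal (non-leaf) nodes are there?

Tree built from: [29, 48, 16, 49, 9, 20, 23, 24, 1]
Tree (level-order array): [29, 16, 48, 9, 20, None, 49, 1, None, None, 23, None, None, None, None, None, 24]
Rule: An internal node has at least one child.
Per-node child counts:
  node 29: 2 child(ren)
  node 16: 2 child(ren)
  node 9: 1 child(ren)
  node 1: 0 child(ren)
  node 20: 1 child(ren)
  node 23: 1 child(ren)
  node 24: 0 child(ren)
  node 48: 1 child(ren)
  node 49: 0 child(ren)
Matching nodes: [29, 16, 9, 20, 23, 48]
Count of internal (non-leaf) nodes: 6


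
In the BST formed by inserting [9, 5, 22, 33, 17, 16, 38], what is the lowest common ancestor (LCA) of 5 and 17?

Tree insertion order: [9, 5, 22, 33, 17, 16, 38]
Tree (level-order array): [9, 5, 22, None, None, 17, 33, 16, None, None, 38]
In a BST, the LCA of p=5, q=17 is the first node v on the
root-to-leaf path with p <= v <= q (go left if both < v, right if both > v).
Walk from root:
  at 9: 5 <= 9 <= 17, this is the LCA
LCA = 9


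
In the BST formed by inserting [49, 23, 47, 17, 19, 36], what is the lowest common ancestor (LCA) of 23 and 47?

Tree insertion order: [49, 23, 47, 17, 19, 36]
Tree (level-order array): [49, 23, None, 17, 47, None, 19, 36]
In a BST, the LCA of p=23, q=47 is the first node v on the
root-to-leaf path with p <= v <= q (go left if both < v, right if both > v).
Walk from root:
  at 49: both 23 and 47 < 49, go left
  at 23: 23 <= 23 <= 47, this is the LCA
LCA = 23


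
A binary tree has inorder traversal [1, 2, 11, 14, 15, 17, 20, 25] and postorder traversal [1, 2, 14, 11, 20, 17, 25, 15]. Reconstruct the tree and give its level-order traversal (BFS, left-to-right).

Inorder:   [1, 2, 11, 14, 15, 17, 20, 25]
Postorder: [1, 2, 14, 11, 20, 17, 25, 15]
Algorithm: postorder visits root last, so walk postorder right-to-left;
each value is the root of the current inorder slice — split it at that
value, recurse on the right subtree first, then the left.
Recursive splits:
  root=15; inorder splits into left=[1, 2, 11, 14], right=[17, 20, 25]
  root=25; inorder splits into left=[17, 20], right=[]
  root=17; inorder splits into left=[], right=[20]
  root=20; inorder splits into left=[], right=[]
  root=11; inorder splits into left=[1, 2], right=[14]
  root=14; inorder splits into left=[], right=[]
  root=2; inorder splits into left=[1], right=[]
  root=1; inorder splits into left=[], right=[]
Reconstructed level-order: [15, 11, 25, 2, 14, 17, 1, 20]


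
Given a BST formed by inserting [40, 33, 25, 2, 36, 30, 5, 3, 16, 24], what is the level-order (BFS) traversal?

Tree insertion order: [40, 33, 25, 2, 36, 30, 5, 3, 16, 24]
Tree (level-order array): [40, 33, None, 25, 36, 2, 30, None, None, None, 5, None, None, 3, 16, None, None, None, 24]
BFS from the root, enqueuing left then right child of each popped node:
  queue [40] -> pop 40, enqueue [33], visited so far: [40]
  queue [33] -> pop 33, enqueue [25, 36], visited so far: [40, 33]
  queue [25, 36] -> pop 25, enqueue [2, 30], visited so far: [40, 33, 25]
  queue [36, 2, 30] -> pop 36, enqueue [none], visited so far: [40, 33, 25, 36]
  queue [2, 30] -> pop 2, enqueue [5], visited so far: [40, 33, 25, 36, 2]
  queue [30, 5] -> pop 30, enqueue [none], visited so far: [40, 33, 25, 36, 2, 30]
  queue [5] -> pop 5, enqueue [3, 16], visited so far: [40, 33, 25, 36, 2, 30, 5]
  queue [3, 16] -> pop 3, enqueue [none], visited so far: [40, 33, 25, 36, 2, 30, 5, 3]
  queue [16] -> pop 16, enqueue [24], visited so far: [40, 33, 25, 36, 2, 30, 5, 3, 16]
  queue [24] -> pop 24, enqueue [none], visited so far: [40, 33, 25, 36, 2, 30, 5, 3, 16, 24]
Result: [40, 33, 25, 36, 2, 30, 5, 3, 16, 24]


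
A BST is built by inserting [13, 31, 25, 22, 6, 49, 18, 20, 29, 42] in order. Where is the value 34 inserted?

Starting tree (level order): [13, 6, 31, None, None, 25, 49, 22, 29, 42, None, 18, None, None, None, None, None, None, 20]
Insertion path: 13 -> 31 -> 49 -> 42
Result: insert 34 as left child of 42
Final tree (level order): [13, 6, 31, None, None, 25, 49, 22, 29, 42, None, 18, None, None, None, 34, None, None, 20]


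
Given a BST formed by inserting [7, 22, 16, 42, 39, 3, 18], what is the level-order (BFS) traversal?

Tree insertion order: [7, 22, 16, 42, 39, 3, 18]
Tree (level-order array): [7, 3, 22, None, None, 16, 42, None, 18, 39]
BFS from the root, enqueuing left then right child of each popped node:
  queue [7] -> pop 7, enqueue [3, 22], visited so far: [7]
  queue [3, 22] -> pop 3, enqueue [none], visited so far: [7, 3]
  queue [22] -> pop 22, enqueue [16, 42], visited so far: [7, 3, 22]
  queue [16, 42] -> pop 16, enqueue [18], visited so far: [7, 3, 22, 16]
  queue [42, 18] -> pop 42, enqueue [39], visited so far: [7, 3, 22, 16, 42]
  queue [18, 39] -> pop 18, enqueue [none], visited so far: [7, 3, 22, 16, 42, 18]
  queue [39] -> pop 39, enqueue [none], visited so far: [7, 3, 22, 16, 42, 18, 39]
Result: [7, 3, 22, 16, 42, 18, 39]


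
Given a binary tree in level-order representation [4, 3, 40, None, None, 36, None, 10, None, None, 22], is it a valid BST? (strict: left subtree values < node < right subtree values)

Level-order array: [4, 3, 40, None, None, 36, None, 10, None, None, 22]
Validate using subtree bounds (lo, hi): at each node, require lo < value < hi,
then recurse left with hi=value and right with lo=value.
Preorder trace (stopping at first violation):
  at node 4 with bounds (-inf, +inf): OK
  at node 3 with bounds (-inf, 4): OK
  at node 40 with bounds (4, +inf): OK
  at node 36 with bounds (4, 40): OK
  at node 10 with bounds (4, 36): OK
  at node 22 with bounds (10, 36): OK
No violation found at any node.
Result: Valid BST


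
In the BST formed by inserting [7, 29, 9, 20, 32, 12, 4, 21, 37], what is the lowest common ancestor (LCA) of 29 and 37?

Tree insertion order: [7, 29, 9, 20, 32, 12, 4, 21, 37]
Tree (level-order array): [7, 4, 29, None, None, 9, 32, None, 20, None, 37, 12, 21]
In a BST, the LCA of p=29, q=37 is the first node v on the
root-to-leaf path with p <= v <= q (go left if both < v, right if both > v).
Walk from root:
  at 7: both 29 and 37 > 7, go right
  at 29: 29 <= 29 <= 37, this is the LCA
LCA = 29


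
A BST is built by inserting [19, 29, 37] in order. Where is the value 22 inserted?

Starting tree (level order): [19, None, 29, None, 37]
Insertion path: 19 -> 29
Result: insert 22 as left child of 29
Final tree (level order): [19, None, 29, 22, 37]


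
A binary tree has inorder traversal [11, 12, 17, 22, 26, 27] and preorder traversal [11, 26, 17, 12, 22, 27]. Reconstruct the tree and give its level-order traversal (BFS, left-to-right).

Inorder:  [11, 12, 17, 22, 26, 27]
Preorder: [11, 26, 17, 12, 22, 27]
Algorithm: preorder visits root first, so consume preorder in order;
for each root, split the current inorder slice at that value into
left-subtree inorder and right-subtree inorder, then recurse.
Recursive splits:
  root=11; inorder splits into left=[], right=[12, 17, 22, 26, 27]
  root=26; inorder splits into left=[12, 17, 22], right=[27]
  root=17; inorder splits into left=[12], right=[22]
  root=12; inorder splits into left=[], right=[]
  root=22; inorder splits into left=[], right=[]
  root=27; inorder splits into left=[], right=[]
Reconstructed level-order: [11, 26, 17, 27, 12, 22]


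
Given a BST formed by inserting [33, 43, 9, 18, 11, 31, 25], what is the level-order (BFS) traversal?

Tree insertion order: [33, 43, 9, 18, 11, 31, 25]
Tree (level-order array): [33, 9, 43, None, 18, None, None, 11, 31, None, None, 25]
BFS from the root, enqueuing left then right child of each popped node:
  queue [33] -> pop 33, enqueue [9, 43], visited so far: [33]
  queue [9, 43] -> pop 9, enqueue [18], visited so far: [33, 9]
  queue [43, 18] -> pop 43, enqueue [none], visited so far: [33, 9, 43]
  queue [18] -> pop 18, enqueue [11, 31], visited so far: [33, 9, 43, 18]
  queue [11, 31] -> pop 11, enqueue [none], visited so far: [33, 9, 43, 18, 11]
  queue [31] -> pop 31, enqueue [25], visited so far: [33, 9, 43, 18, 11, 31]
  queue [25] -> pop 25, enqueue [none], visited so far: [33, 9, 43, 18, 11, 31, 25]
Result: [33, 9, 43, 18, 11, 31, 25]


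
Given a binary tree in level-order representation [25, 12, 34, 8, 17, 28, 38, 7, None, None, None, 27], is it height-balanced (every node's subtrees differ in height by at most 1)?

Tree (level-order array): [25, 12, 34, 8, 17, 28, 38, 7, None, None, None, 27]
Definition: a tree is height-balanced if, at every node, |h(left) - h(right)| <= 1 (empty subtree has height -1).
Bottom-up per-node check:
  node 7: h_left=-1, h_right=-1, diff=0 [OK], height=0
  node 8: h_left=0, h_right=-1, diff=1 [OK], height=1
  node 17: h_left=-1, h_right=-1, diff=0 [OK], height=0
  node 12: h_left=1, h_right=0, diff=1 [OK], height=2
  node 27: h_left=-1, h_right=-1, diff=0 [OK], height=0
  node 28: h_left=0, h_right=-1, diff=1 [OK], height=1
  node 38: h_left=-1, h_right=-1, diff=0 [OK], height=0
  node 34: h_left=1, h_right=0, diff=1 [OK], height=2
  node 25: h_left=2, h_right=2, diff=0 [OK], height=3
All nodes satisfy the balance condition.
Result: Balanced


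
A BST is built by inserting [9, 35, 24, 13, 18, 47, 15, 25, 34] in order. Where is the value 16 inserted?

Starting tree (level order): [9, None, 35, 24, 47, 13, 25, None, None, None, 18, None, 34, 15]
Insertion path: 9 -> 35 -> 24 -> 13 -> 18 -> 15
Result: insert 16 as right child of 15
Final tree (level order): [9, None, 35, 24, 47, 13, 25, None, None, None, 18, None, 34, 15, None, None, None, None, 16]


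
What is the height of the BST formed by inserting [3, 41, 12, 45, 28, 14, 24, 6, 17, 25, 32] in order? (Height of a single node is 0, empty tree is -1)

Insertion order: [3, 41, 12, 45, 28, 14, 24, 6, 17, 25, 32]
Tree (level-order array): [3, None, 41, 12, 45, 6, 28, None, None, None, None, 14, 32, None, 24, None, None, 17, 25]
Compute height bottom-up (empty subtree = -1):
  height(6) = 1 + max(-1, -1) = 0
  height(17) = 1 + max(-1, -1) = 0
  height(25) = 1 + max(-1, -1) = 0
  height(24) = 1 + max(0, 0) = 1
  height(14) = 1 + max(-1, 1) = 2
  height(32) = 1 + max(-1, -1) = 0
  height(28) = 1 + max(2, 0) = 3
  height(12) = 1 + max(0, 3) = 4
  height(45) = 1 + max(-1, -1) = 0
  height(41) = 1 + max(4, 0) = 5
  height(3) = 1 + max(-1, 5) = 6
Height = 6


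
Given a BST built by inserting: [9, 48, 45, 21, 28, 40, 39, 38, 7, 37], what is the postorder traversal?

Tree insertion order: [9, 48, 45, 21, 28, 40, 39, 38, 7, 37]
Tree (level-order array): [9, 7, 48, None, None, 45, None, 21, None, None, 28, None, 40, 39, None, 38, None, 37]
Postorder traversal: [7, 37, 38, 39, 40, 28, 21, 45, 48, 9]


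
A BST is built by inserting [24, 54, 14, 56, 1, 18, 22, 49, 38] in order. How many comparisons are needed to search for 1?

Search path for 1: 24 -> 14 -> 1
Found: True
Comparisons: 3


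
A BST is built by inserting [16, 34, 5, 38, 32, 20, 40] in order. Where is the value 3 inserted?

Starting tree (level order): [16, 5, 34, None, None, 32, 38, 20, None, None, 40]
Insertion path: 16 -> 5
Result: insert 3 as left child of 5
Final tree (level order): [16, 5, 34, 3, None, 32, 38, None, None, 20, None, None, 40]


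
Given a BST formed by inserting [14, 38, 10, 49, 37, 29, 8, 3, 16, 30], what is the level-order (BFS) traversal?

Tree insertion order: [14, 38, 10, 49, 37, 29, 8, 3, 16, 30]
Tree (level-order array): [14, 10, 38, 8, None, 37, 49, 3, None, 29, None, None, None, None, None, 16, 30]
BFS from the root, enqueuing left then right child of each popped node:
  queue [14] -> pop 14, enqueue [10, 38], visited so far: [14]
  queue [10, 38] -> pop 10, enqueue [8], visited so far: [14, 10]
  queue [38, 8] -> pop 38, enqueue [37, 49], visited so far: [14, 10, 38]
  queue [8, 37, 49] -> pop 8, enqueue [3], visited so far: [14, 10, 38, 8]
  queue [37, 49, 3] -> pop 37, enqueue [29], visited so far: [14, 10, 38, 8, 37]
  queue [49, 3, 29] -> pop 49, enqueue [none], visited so far: [14, 10, 38, 8, 37, 49]
  queue [3, 29] -> pop 3, enqueue [none], visited so far: [14, 10, 38, 8, 37, 49, 3]
  queue [29] -> pop 29, enqueue [16, 30], visited so far: [14, 10, 38, 8, 37, 49, 3, 29]
  queue [16, 30] -> pop 16, enqueue [none], visited so far: [14, 10, 38, 8, 37, 49, 3, 29, 16]
  queue [30] -> pop 30, enqueue [none], visited so far: [14, 10, 38, 8, 37, 49, 3, 29, 16, 30]
Result: [14, 10, 38, 8, 37, 49, 3, 29, 16, 30]


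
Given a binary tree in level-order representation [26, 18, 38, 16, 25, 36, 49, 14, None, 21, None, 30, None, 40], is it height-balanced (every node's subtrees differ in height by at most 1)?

Tree (level-order array): [26, 18, 38, 16, 25, 36, 49, 14, None, 21, None, 30, None, 40]
Definition: a tree is height-balanced if, at every node, |h(left) - h(right)| <= 1 (empty subtree has height -1).
Bottom-up per-node check:
  node 14: h_left=-1, h_right=-1, diff=0 [OK], height=0
  node 16: h_left=0, h_right=-1, diff=1 [OK], height=1
  node 21: h_left=-1, h_right=-1, diff=0 [OK], height=0
  node 25: h_left=0, h_right=-1, diff=1 [OK], height=1
  node 18: h_left=1, h_right=1, diff=0 [OK], height=2
  node 30: h_left=-1, h_right=-1, diff=0 [OK], height=0
  node 36: h_left=0, h_right=-1, diff=1 [OK], height=1
  node 40: h_left=-1, h_right=-1, diff=0 [OK], height=0
  node 49: h_left=0, h_right=-1, diff=1 [OK], height=1
  node 38: h_left=1, h_right=1, diff=0 [OK], height=2
  node 26: h_left=2, h_right=2, diff=0 [OK], height=3
All nodes satisfy the balance condition.
Result: Balanced


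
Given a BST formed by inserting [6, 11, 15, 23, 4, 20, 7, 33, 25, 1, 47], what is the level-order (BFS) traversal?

Tree insertion order: [6, 11, 15, 23, 4, 20, 7, 33, 25, 1, 47]
Tree (level-order array): [6, 4, 11, 1, None, 7, 15, None, None, None, None, None, 23, 20, 33, None, None, 25, 47]
BFS from the root, enqueuing left then right child of each popped node:
  queue [6] -> pop 6, enqueue [4, 11], visited so far: [6]
  queue [4, 11] -> pop 4, enqueue [1], visited so far: [6, 4]
  queue [11, 1] -> pop 11, enqueue [7, 15], visited so far: [6, 4, 11]
  queue [1, 7, 15] -> pop 1, enqueue [none], visited so far: [6, 4, 11, 1]
  queue [7, 15] -> pop 7, enqueue [none], visited so far: [6, 4, 11, 1, 7]
  queue [15] -> pop 15, enqueue [23], visited so far: [6, 4, 11, 1, 7, 15]
  queue [23] -> pop 23, enqueue [20, 33], visited so far: [6, 4, 11, 1, 7, 15, 23]
  queue [20, 33] -> pop 20, enqueue [none], visited so far: [6, 4, 11, 1, 7, 15, 23, 20]
  queue [33] -> pop 33, enqueue [25, 47], visited so far: [6, 4, 11, 1, 7, 15, 23, 20, 33]
  queue [25, 47] -> pop 25, enqueue [none], visited so far: [6, 4, 11, 1, 7, 15, 23, 20, 33, 25]
  queue [47] -> pop 47, enqueue [none], visited so far: [6, 4, 11, 1, 7, 15, 23, 20, 33, 25, 47]
Result: [6, 4, 11, 1, 7, 15, 23, 20, 33, 25, 47]


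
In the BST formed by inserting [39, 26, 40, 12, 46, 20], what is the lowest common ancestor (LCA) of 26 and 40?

Tree insertion order: [39, 26, 40, 12, 46, 20]
Tree (level-order array): [39, 26, 40, 12, None, None, 46, None, 20]
In a BST, the LCA of p=26, q=40 is the first node v on the
root-to-leaf path with p <= v <= q (go left if both < v, right if both > v).
Walk from root:
  at 39: 26 <= 39 <= 40, this is the LCA
LCA = 39


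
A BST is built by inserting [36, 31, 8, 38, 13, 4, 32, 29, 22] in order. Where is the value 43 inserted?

Starting tree (level order): [36, 31, 38, 8, 32, None, None, 4, 13, None, None, None, None, None, 29, 22]
Insertion path: 36 -> 38
Result: insert 43 as right child of 38
Final tree (level order): [36, 31, 38, 8, 32, None, 43, 4, 13, None, None, None, None, None, None, None, 29, 22]


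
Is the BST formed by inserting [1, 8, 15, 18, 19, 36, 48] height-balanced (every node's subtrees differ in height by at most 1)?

Tree (level-order array): [1, None, 8, None, 15, None, 18, None, 19, None, 36, None, 48]
Definition: a tree is height-balanced if, at every node, |h(left) - h(right)| <= 1 (empty subtree has height -1).
Bottom-up per-node check:
  node 48: h_left=-1, h_right=-1, diff=0 [OK], height=0
  node 36: h_left=-1, h_right=0, diff=1 [OK], height=1
  node 19: h_left=-1, h_right=1, diff=2 [FAIL (|-1-1|=2 > 1)], height=2
  node 18: h_left=-1, h_right=2, diff=3 [FAIL (|-1-2|=3 > 1)], height=3
  node 15: h_left=-1, h_right=3, diff=4 [FAIL (|-1-3|=4 > 1)], height=4
  node 8: h_left=-1, h_right=4, diff=5 [FAIL (|-1-4|=5 > 1)], height=5
  node 1: h_left=-1, h_right=5, diff=6 [FAIL (|-1-5|=6 > 1)], height=6
Node 19 violates the condition: |-1 - 1| = 2 > 1.
Result: Not balanced


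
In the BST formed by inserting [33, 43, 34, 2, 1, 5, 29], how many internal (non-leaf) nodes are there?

Tree built from: [33, 43, 34, 2, 1, 5, 29]
Tree (level-order array): [33, 2, 43, 1, 5, 34, None, None, None, None, 29]
Rule: An internal node has at least one child.
Per-node child counts:
  node 33: 2 child(ren)
  node 2: 2 child(ren)
  node 1: 0 child(ren)
  node 5: 1 child(ren)
  node 29: 0 child(ren)
  node 43: 1 child(ren)
  node 34: 0 child(ren)
Matching nodes: [33, 2, 5, 43]
Count of internal (non-leaf) nodes: 4
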